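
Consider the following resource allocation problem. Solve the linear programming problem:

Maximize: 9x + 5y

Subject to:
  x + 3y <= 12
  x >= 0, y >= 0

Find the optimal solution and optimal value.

The feasible region has vertices at [(0, 0), (12, 0), (0, 4)].
Checking objective 9x + 5y at each vertex:
  (0, 0): 9*0 + 5*0 = 0
  (12, 0): 9*12 + 5*0 = 108
  (0, 4): 9*0 + 5*4 = 20
Maximum is 108 at (12, 0).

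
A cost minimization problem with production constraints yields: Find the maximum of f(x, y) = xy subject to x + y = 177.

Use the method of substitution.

Substitute y = 177 - x into f(x,y) = xy:
g(x) = x(177 - x) = 177x - x^2
g'(x) = 177 - 2x = 0  =>  x = 177/2
y = 177 - 177/2 = 177/2
Maximum value = (177/2) * (177/2) = 31329/4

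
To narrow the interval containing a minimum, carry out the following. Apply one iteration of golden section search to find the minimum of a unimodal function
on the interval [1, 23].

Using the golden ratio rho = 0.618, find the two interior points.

Golden section search on [1, 23].
Golden ratio rho = 0.618 (approx).
Interior points:
  x_1 = 1 + (1-0.618)*22 = 9.4040
  x_2 = 1 + 0.618*22 = 14.5960
Compare f(x_1) and f(x_2) to determine which subinterval to keep.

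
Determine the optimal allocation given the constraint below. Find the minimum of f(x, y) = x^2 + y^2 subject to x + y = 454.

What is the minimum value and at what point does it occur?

Substitute y = 454 - x into f(x,y) = x^2 + y^2:
g(x) = x^2 + (454 - x)^2 = 2x^2 - 908x + 206116
g'(x) = 4x - 908 = 0  =>  x = 227
y = 454 - 227 = 227
Minimum value = 227^2 + 227^2 = 103058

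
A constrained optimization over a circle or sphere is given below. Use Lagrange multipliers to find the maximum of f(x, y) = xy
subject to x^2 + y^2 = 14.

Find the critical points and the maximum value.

Lagrange conditions: y = 2*lambda*x and x = 2*lambda*y
If x = 0 then y = 0, violating the constraint, so x, y != 0.
Dividing: y/x = x/y => x^2 = y^2 => y = x or y = -x
Constraint: 2x^2 = 14 => x^2 = 7 => x = +/-sqrt(7)
Critical points: (sqrt(7), sqrt(7)), (-sqrt(7), -sqrt(7)), (sqrt(7), -sqrt(7)), (-sqrt(7), sqrt(7))
  y = x:  xy = x^2 = 7  at (sqrt(7), sqrt(7)) and (-sqrt(7), -sqrt(7))
  y = -x: xy = -x^2 = -7 at (sqrt(7), -sqrt(7)) and (-sqrt(7), sqrt(7))
Maximum xy = 7 at (sqrt(7), sqrt(7)) and (-sqrt(7), -sqrt(7))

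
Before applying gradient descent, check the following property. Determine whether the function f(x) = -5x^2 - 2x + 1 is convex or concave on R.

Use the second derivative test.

f(x) = -5x^2 - 2x + 1
f'(x) = -10x - 2
f''(x) = -10
Since f''(x) = -10 < 0 for all x, f is concave on R.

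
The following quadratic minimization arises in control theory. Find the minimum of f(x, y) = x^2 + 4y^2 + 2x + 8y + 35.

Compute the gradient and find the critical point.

f(x,y) = x^2 + 4y^2 + 2x + 8y + 35
df/dx = 2x + (2) = 0  =>  x = -1
df/dy = 8y + (8) = 0  =>  y = -1
f(-1, -1) = 1*(-1)^2 + 4*(-1)^2 + 2*(-1) + 8*(-1) + 35 = 30
Hessian is diagonal with entries 2, 8 > 0, so this is a minimum.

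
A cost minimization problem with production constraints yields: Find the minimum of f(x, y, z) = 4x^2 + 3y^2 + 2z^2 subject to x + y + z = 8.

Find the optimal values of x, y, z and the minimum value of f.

Using Lagrange multipliers on f = 4x^2 + 3y^2 + 2z^2 with constraint x + y + z = 8:
Conditions: 2*4*x = lambda, 2*3*y = lambda, 2*2*z = lambda
So x = lambda/8, y = lambda/6, z = lambda/4
Substituting into constraint: lambda * (13/24) = 8
lambda = 192/13
x = 24/13, y = 32/13, z = 48/13
Minimum value = 768/13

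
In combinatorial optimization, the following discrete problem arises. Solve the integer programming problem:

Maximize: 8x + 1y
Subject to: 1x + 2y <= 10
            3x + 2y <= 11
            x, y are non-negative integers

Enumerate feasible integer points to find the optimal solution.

Constraint 1: 1x + 2y <= 10
Constraint 2: 3x + 2y <= 11
Feasible x range (need y >= 0): 0 <= x <= min(10/1, 11/3) => x in {0, ..., 3}.
Enumerate feasible integer points row by row (the coefficient of y is 1 > 0, so for each x the largest feasible y gives the best value):
  x = 0: y <= min((10 - 1*0)/2, (11 - 3*0)/2) => y in {0, ..., 5}; best 8*0 + 1*5 = 5
  x = 1: y <= min((10 - 1*1)/2, (11 - 3*1)/2) => y in {0, ..., 4}; best 8*1 + 1*4 = 12
  x = 2: y <= min((10 - 1*2)/2, (11 - 3*2)/2) => y in {0, ..., 2}; best 8*2 + 1*2 = 18
  x = 3: y <= min((10 - 1*3)/2, (11 - 3*3)/2) => y in {0, ..., 1}; best 8*3 + 1*1 = 25
The maximum 8x + 1y = 25 is achieved at x = 3, y = 1.
Check: 1*3 + 2*1 = 5 <= 10 and 3*3 + 2*1 = 11 <= 11.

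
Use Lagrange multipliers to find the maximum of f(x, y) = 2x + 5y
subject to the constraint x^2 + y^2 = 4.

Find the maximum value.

Set up Lagrange conditions: grad f = lambda * grad g
  2 = 2*lambda*x
  5 = 2*lambda*y
From these: x/y = 2/5, so x = 2t, y = 5t for some t.
Substitute into constraint: (2t)^2 + (5t)^2 = 4
  t^2 * 29 = 4
  t = sqrt(4/29)
Maximum = 2*x + 5*y = (2^2 + 5^2)*t = 29 * sqrt(4/29) = sqrt(116)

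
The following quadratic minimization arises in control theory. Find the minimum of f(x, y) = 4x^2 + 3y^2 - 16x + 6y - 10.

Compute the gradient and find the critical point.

f(x,y) = 4x^2 + 3y^2 - 16x + 6y - 10
df/dx = 8x + (-16) = 0  =>  x = 2
df/dy = 6y + (6) = 0  =>  y = -1
f(2, -1) = 4*(2)^2 + 3*(-1)^2 + -16*(2) + 6*(-1) + -10 = -29
Hessian is diagonal with entries 8, 6 > 0, so this is a minimum.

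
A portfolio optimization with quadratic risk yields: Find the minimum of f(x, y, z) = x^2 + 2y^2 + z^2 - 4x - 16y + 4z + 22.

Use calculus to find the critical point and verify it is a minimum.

f(x,y,z) = x^2 + 2y^2 + z^2 - 4x - 16y + 4z + 22
df/dx = 2x + (-4) = 0 => x = 2
df/dy = 4y + (-16) = 0 => y = 4
df/dz = 2z + (4) = 0 => z = -2
f(2,4,-2) = 1*(2)^2 + 2*(4)^2 + 1*(-2)^2 + -4*(2) + -16*(4) + 4*(-2) + 22 = -18
Hessian is diagonal with entries 2, 4, 2 > 0, confirmed minimum.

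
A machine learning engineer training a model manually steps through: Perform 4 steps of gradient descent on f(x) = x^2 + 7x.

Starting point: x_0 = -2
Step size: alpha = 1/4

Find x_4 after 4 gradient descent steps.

f(x) = x^2 + 7x, f'(x) = 2x + (7)
Step 1: f'(-2) = 3, x_1 = -2 - 1/4 * 3 = -11/4
Step 2: f'(-11/4) = 3/2, x_2 = -11/4 - 1/4 * 3/2 = -25/8
Step 3: f'(-25/8) = 3/4, x_3 = -25/8 - 1/4 * 3/4 = -53/16
Step 4: f'(-53/16) = 3/8, x_4 = -53/16 - 1/4 * 3/8 = -109/32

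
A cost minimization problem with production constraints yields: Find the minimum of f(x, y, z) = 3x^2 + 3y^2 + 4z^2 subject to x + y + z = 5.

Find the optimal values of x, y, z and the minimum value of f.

Using Lagrange multipliers on f = 3x^2 + 3y^2 + 4z^2 with constraint x + y + z = 5:
Conditions: 2*3*x = lambda, 2*3*y = lambda, 2*4*z = lambda
So x = lambda/6, y = lambda/6, z = lambda/8
Substituting into constraint: lambda * (11/24) = 5
lambda = 120/11
x = 20/11, y = 20/11, z = 15/11
Minimum value = 300/11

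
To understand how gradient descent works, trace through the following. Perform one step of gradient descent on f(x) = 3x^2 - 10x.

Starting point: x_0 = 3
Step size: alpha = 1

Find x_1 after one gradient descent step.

f(x) = 3x^2 - 10x
f'(x) = 6x - 10
f'(3) = 6*3 + (-10) = 8
x_1 = x_0 - alpha * f'(x_0) = 3 - 1 * 8 = -5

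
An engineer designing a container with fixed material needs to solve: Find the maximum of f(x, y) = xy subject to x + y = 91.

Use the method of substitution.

Substitute y = 91 - x into f(x,y) = xy:
g(x) = x(91 - x) = 91x - x^2
g'(x) = 91 - 2x = 0  =>  x = 91/2
y = 91 - 91/2 = 91/2
Maximum value = (91/2) * (91/2) = 8281/4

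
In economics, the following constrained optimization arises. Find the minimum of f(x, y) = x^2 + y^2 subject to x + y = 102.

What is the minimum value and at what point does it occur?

Substitute y = 102 - x into f(x,y) = x^2 + y^2:
g(x) = x^2 + (102 - x)^2 = 2x^2 - 204x + 10404
g'(x) = 4x - 204 = 0  =>  x = 51
y = 102 - 51 = 51
Minimum value = 51^2 + 51^2 = 5202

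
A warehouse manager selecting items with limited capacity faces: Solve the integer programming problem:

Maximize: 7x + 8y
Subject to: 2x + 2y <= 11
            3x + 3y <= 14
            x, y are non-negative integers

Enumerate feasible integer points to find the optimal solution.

Constraint 1: 2x + 2y <= 11
Constraint 2: 3x + 3y <= 14
Feasible x range (need y >= 0): 0 <= x <= min(11/2, 14/3) => x in {0, ..., 4}.
Enumerate feasible integer points row by row (the coefficient of y is 8 > 0, so for each x the largest feasible y gives the best value):
  x = 0: y <= min((11 - 2*0)/2, (14 - 3*0)/3) => y in {0, ..., 4}; best 7*0 + 8*4 = 32
  x = 1: y <= min((11 - 2*1)/2, (14 - 3*1)/3) => y in {0, ..., 3}; best 7*1 + 8*3 = 31
  x = 2: y <= min((11 - 2*2)/2, (14 - 3*2)/3) => y in {0, ..., 2}; best 7*2 + 8*2 = 30
  x = 3: y <= min((11 - 2*3)/2, (14 - 3*3)/3) => y in {0, ..., 1}; best 7*3 + 8*1 = 29
  x = 4: y <= min((11 - 2*4)/2, (14 - 3*4)/3) => y in {0}; best 7*4 + 8*0 = 28
The maximum 7x + 8y = 32 is achieved at x = 0, y = 4.
Check: 2*0 + 2*4 = 8 <= 11 and 3*0 + 3*4 = 12 <= 14.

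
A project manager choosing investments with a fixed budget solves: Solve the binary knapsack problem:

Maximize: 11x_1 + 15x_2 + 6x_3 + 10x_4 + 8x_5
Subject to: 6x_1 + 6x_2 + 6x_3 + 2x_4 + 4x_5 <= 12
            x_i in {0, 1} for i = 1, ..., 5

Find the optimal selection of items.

Items: item 1 (v=11, w=6), item 2 (v=15, w=6), item 3 (v=6, w=6), item 4 (v=10, w=2), item 5 (v=8, w=4)
Capacity: 12
Checking all 32 subsets (w = total weight, v = total value):
  {}: w = 0, v = 0
  {1}: w = 6, v = 11
  {2}: w = 6, v = 15
  {3}: w = 6, v = 6
  {4}: w = 2, v = 10
  {5}: w = 4, v = 8
  {1, 2}: w = 12, v = 26
  {1, 3}: w = 12, v = 17
  {1, 4}: w = 8, v = 21
  {1, 5}: w = 10, v = 19
  {2, 3}: w = 12, v = 21
  {2, 4}: w = 8, v = 25
  {2, 5}: w = 10, v = 23
  {3, 4}: w = 8, v = 16
  {3, 5}: w = 10, v = 14
  {4, 5}: w = 6, v = 18
  {1, 2, 3}: w = 18 > 12, infeasible
  {1, 2, 4}: w = 14 > 12, infeasible
  {1, 2, 5}: w = 16 > 12, infeasible
  {1, 3, 4}: w = 14 > 12, infeasible
  {1, 3, 5}: w = 16 > 12, infeasible
  {1, 4, 5}: w = 12, v = 29
  {2, 3, 4}: w = 14 > 12, infeasible
  {2, 3, 5}: w = 16 > 12, infeasible
  {2, 4, 5}: w = 12, v = 33
  {3, 4, 5}: w = 12, v = 24
  {1, 2, 3, 4}: w = 20 > 12, infeasible
  {1, 2, 3, 5}: w = 22 > 12, infeasible
  {1, 2, 4, 5}: w = 18 > 12, infeasible
  {1, 3, 4, 5}: w = 18 > 12, infeasible
  {2, 3, 4, 5}: w = 18 > 12, infeasible
  {1, 2, 3, 4, 5}: w = 24 > 12, infeasible
Best feasible subset: items [2, 4, 5]
Total weight: 12 <= 12, total value: 33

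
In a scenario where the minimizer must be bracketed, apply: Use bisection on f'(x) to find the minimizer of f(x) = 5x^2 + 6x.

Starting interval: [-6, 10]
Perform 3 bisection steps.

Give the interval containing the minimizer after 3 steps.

Finding critical point of f(x) = 5x^2 + 6x using bisection on f'(x) = 10x + 6.
f'(x) = 0 when x = -3/5.
Starting interval: [-6, 10]
Step 1: mid = 2, f'(mid) = 26, new interval = [-6, 2]
Step 2: mid = -2, f'(mid) = -14, new interval = [-2, 2]
Step 3: mid = 0, f'(mid) = 6, new interval = [-2, 0]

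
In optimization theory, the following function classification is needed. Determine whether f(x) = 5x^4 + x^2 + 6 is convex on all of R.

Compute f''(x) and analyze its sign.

f(x) = 5x^4 + x^2 + 6
f'(x) = 20x^3 + 2x
f''(x) = 60x^2 + 2
f''(x) = 60x^2 + 2 >= 2 > 0 for all x
Therefore, f is convex on R.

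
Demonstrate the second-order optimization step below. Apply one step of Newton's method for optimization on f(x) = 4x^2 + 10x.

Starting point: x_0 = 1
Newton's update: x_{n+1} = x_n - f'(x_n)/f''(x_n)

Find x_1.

f(x) = 4x^2 + 10x
f'(x) = 8x + (10), f''(x) = 8
Newton step: x_1 = x_0 - f'(x_0)/f''(x_0)
f'(1) = 18
x_1 = 1 - 18/8 = -5/4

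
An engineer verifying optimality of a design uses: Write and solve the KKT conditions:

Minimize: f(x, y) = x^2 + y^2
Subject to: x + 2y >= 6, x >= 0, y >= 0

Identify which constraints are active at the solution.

KKT conditions for min x^2 + y^2 s.t. 1x + 2y >= 6, x >= 0, y >= 0:
Stationarity: 2x = mu*1 + mu_x, 2y = mu*2 + mu_y, with mu, mu_x, mu_y >= 0
Complementary slackness: mu*(x + 2y - 6) = 0, mu_x*x = 0, mu_y*y = 0
(0, 0) is infeasible (1*0 + 2*0 < 6), so if mu = 0 stationarity would force x = mu_x/2 >= 0, y = mu_y/2 >= 0 with mu_x*x = mu_y*y = 0, i.e. x = y = 0: contradiction. Hence mu > 0 and x + 2y = 6 is active.
Try x > 0, y > 0 (so mu_x = mu_y = 0): x = 1*mu/2, y = 2*mu/2
Substitute: 1*(1*mu/2) + 2*(2*mu/2) = 6
  mu*5/2 = 6 => mu = 12/5
x* = 6/5 > 0, y* = 12/5 > 0, consistent with mu_x = mu_y = 0.
f is convex and the constraints are linear, so this KKT point is the global minimum.
f* = 36/5
Active constraints: x + 2y >= 6 (holds with equality, mu = 12/5 > 0); x >= 0 and y >= 0 are inactive (mu_x = mu_y = 0).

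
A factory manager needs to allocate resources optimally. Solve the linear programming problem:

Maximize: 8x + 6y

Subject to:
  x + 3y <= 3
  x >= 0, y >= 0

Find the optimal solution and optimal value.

The feasible region has vertices at [(0, 0), (3, 0), (0, 1)].
Checking objective 8x + 6y at each vertex:
  (0, 0): 8*0 + 6*0 = 0
  (3, 0): 8*3 + 6*0 = 24
  (0, 1): 8*0 + 6*1 = 6
Maximum is 24 at (3, 0).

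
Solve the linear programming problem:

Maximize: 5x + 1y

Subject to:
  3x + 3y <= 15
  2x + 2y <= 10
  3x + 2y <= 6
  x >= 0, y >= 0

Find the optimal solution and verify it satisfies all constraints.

Feasible vertices: (0, 0), (0, 3), (2, 0)
Objective 5x + 1y at each vertex:
  (0, 0): 0
  (0, 3): 3
  (2, 0): 10
Maximum is 10 at (2, 0).
Verify constraints at (x, y) = (2, 0):
  3*2 + 3*0 = 6 <= 15
  2*2 + 2*0 = 4 <= 10
  3*2 + 2*0 = 6 <= 6 (active)
  x = 2 >= 0, y = 0 >= 0. All constraints satisfied.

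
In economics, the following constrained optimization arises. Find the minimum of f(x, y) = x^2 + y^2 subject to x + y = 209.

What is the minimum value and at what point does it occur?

Substitute y = 209 - x into f(x,y) = x^2 + y^2:
g(x) = x^2 + (209 - x)^2 = 2x^2 - 418x + 43681
g'(x) = 4x - 418 = 0  =>  x = 209/2
y = 209 - 209/2 = 209/2
Minimum value = (209/2)^2 + (209/2)^2 = 43681/2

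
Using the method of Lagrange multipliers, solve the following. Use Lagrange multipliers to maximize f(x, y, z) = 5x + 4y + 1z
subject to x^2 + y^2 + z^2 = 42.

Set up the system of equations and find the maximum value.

Lagrange conditions: 5 = 2*lambda*x, 4 = 2*lambda*y, 1 = 2*lambda*z
So x:5 = y:4 = z:1, i.e. x = 5t, y = 4t, z = 1t
Constraint: t^2*(5^2 + 4^2 + 1^2) = 42
  t^2 * 42 = 42  =>  t = sqrt(1)
Maximum = 5*5t + 4*4t + 1*1t = 42*sqrt(1) = 42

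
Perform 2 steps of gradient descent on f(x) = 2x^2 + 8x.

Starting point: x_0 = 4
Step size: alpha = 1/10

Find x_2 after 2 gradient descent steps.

f(x) = 2x^2 + 8x, f'(x) = 4x + (8)
Step 1: f'(4) = 24, x_1 = 4 - 1/10 * 24 = 8/5
Step 2: f'(8/5) = 72/5, x_2 = 8/5 - 1/10 * 72/5 = 4/25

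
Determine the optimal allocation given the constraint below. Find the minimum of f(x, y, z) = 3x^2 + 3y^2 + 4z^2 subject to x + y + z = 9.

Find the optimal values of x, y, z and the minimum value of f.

Using Lagrange multipliers on f = 3x^2 + 3y^2 + 4z^2 with constraint x + y + z = 9:
Conditions: 2*3*x = lambda, 2*3*y = lambda, 2*4*z = lambda
So x = lambda/6, y = lambda/6, z = lambda/8
Substituting into constraint: lambda * (11/24) = 9
lambda = 216/11
x = 36/11, y = 36/11, z = 27/11
Minimum value = 972/11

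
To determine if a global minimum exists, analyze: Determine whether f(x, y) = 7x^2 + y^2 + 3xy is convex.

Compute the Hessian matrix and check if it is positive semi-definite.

f(x,y) = 7x^2 + y^2 + 3xy
Hessian H = [[14, 3], [3, 2]]
trace(H) = 16, det(H) = 19
Eigenvalues: (16 +/- sqrt(180)) / 2 = 14.71, 1.292
Since both eigenvalues > 0, f is convex.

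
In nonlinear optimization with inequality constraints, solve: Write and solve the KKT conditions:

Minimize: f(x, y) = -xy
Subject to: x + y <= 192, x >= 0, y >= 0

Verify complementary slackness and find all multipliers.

Problem: min -xy s.t. x + y <= 192 (multiplier lambda), x >= 0 (mu_x), y >= 0 (mu_y)
KKT stationarity: -y + lambda - mu_x = 0, -x + lambda - mu_y = 0, with lambda, mu_x, mu_y >= 0
Complementary slackness: lambda*(x + y - 192) = 0, mu_x*x = 0, mu_y*y = 0
If lambda = 0: y = -mu_x <= 0 and x = -mu_y <= 0 force x = y = 0 with f = 0; but x = y = 96 is feasible with f = -9216 < 0, so this is not the minimum. Hence lambda > 0 and x + y = 192.
Try x > 0, y > 0 (so mu_x = mu_y = 0): y = lambda, x = lambda => x = y = lambda
x + y = 192 => 2*lambda = 192 => lambda = 96
x* = y* = 96 > 0, consistent with mu_x = mu_y = 0.
(Any feasible point with x = 0 or y = 0 has f = 0 > -9216, so the minimum is not on those boundaries.)
min(-xy) = -9216 (i.e. max xy = 9216)
Multipliers: lambda = 96, mu_x = 0, mu_y = 0
Complementary slackness: lambda*(x + y - 192) = 96*(96 + 96 - 192) = 0, mu_x*x = 0*96 = 0, mu_y*y = 0*96 = 0. Satisfied.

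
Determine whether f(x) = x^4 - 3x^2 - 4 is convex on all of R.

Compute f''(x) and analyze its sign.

f(x) = x^4 - 3x^2 - 4
f'(x) = 4x^3 + -6x
f''(x) = 12x^2 + -6
f''(0) = -6 < 0, so not convex near x = 0
Therefore, f is not globally convex on R.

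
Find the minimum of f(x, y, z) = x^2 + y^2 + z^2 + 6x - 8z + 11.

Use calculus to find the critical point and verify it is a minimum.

f(x,y,z) = x^2 + y^2 + z^2 + 6x - 8z + 11
df/dx = 2x + (6) = 0 => x = -3
df/dy = 2y + (0) = 0 => y = 0
df/dz = 2z + (-8) = 0 => z = 4
f(-3,0,4) = 1*(-3)^2 + 1*(0)^2 + 1*(4)^2 + 6*(-3) + -8*(4) + 11 = -14
Hessian is diagonal with entries 2, 2, 2 > 0, confirmed minimum.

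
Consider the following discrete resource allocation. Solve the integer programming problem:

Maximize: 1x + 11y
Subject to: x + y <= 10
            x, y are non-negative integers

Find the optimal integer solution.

Objective: 1x + 11y, constraint: x + y <= 10
Coefficient of y is 11 > coefficient of x is 1, so allocate the entire budget to y.
Optimal: x = 0, y = 10, value = 110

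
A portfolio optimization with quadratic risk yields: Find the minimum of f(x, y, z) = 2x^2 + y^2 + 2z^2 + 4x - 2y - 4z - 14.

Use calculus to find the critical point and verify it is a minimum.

f(x,y,z) = 2x^2 + y^2 + 2z^2 + 4x - 2y - 4z - 14
df/dx = 4x + (4) = 0 => x = -1
df/dy = 2y + (-2) = 0 => y = 1
df/dz = 4z + (-4) = 0 => z = 1
f(-1,1,1) = 2*(-1)^2 + 1*(1)^2 + 2*(1)^2 + 4*(-1) + -2*(1) + -4*(1) + -14 = -19
Hessian is diagonal with entries 4, 2, 4 > 0, confirmed minimum.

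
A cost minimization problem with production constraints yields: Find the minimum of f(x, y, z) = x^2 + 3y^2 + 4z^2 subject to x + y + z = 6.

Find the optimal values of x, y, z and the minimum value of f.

Using Lagrange multipliers on f = x^2 + 3y^2 + 4z^2 with constraint x + y + z = 6:
Conditions: 2*1*x = lambda, 2*3*y = lambda, 2*4*z = lambda
So x = lambda/2, y = lambda/6, z = lambda/8
Substituting into constraint: lambda * (19/24) = 6
lambda = 144/19
x = 72/19, y = 24/19, z = 18/19
Minimum value = 432/19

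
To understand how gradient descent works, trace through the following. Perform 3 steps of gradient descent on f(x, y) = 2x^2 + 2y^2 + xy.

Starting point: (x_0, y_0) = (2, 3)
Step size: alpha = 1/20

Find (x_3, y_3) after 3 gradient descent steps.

f(x,y) = 2x^2 + 2y^2 + xy
grad_x = 4x + 1y, grad_y = 4y + 1x
Step 1: grad = (11, 14), (29/20, 23/10)
Step 2: grad = (81/10, 213/20), (209/200, 707/400)
Step 3: grad = (2379/400, 1623/200), (5981/8000, 5447/4000)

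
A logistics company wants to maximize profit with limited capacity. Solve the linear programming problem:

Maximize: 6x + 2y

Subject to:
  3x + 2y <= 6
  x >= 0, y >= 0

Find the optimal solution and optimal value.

The feasible region has vertices at [(0, 0), (2, 0), (0, 3)].
Checking objective 6x + 2y at each vertex:
  (0, 0): 6*0 + 2*0 = 0
  (2, 0): 6*2 + 2*0 = 12
  (0, 3): 6*0 + 2*3 = 6
Maximum is 12 at (2, 0).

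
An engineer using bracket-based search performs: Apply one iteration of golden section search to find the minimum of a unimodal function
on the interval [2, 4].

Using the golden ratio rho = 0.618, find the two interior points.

Golden section search on [2, 4].
Golden ratio rho = 0.618 (approx).
Interior points:
  x_1 = 2 + (1-0.618)*2 = 2.7640
  x_2 = 2 + 0.618*2 = 3.2360
Compare f(x_1) and f(x_2) to determine which subinterval to keep.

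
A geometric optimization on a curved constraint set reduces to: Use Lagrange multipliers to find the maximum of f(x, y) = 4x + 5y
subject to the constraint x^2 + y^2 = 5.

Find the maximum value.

Set up Lagrange conditions: grad f = lambda * grad g
  4 = 2*lambda*x
  5 = 2*lambda*y
From these: x/y = 4/5, so x = 4t, y = 5t for some t.
Substitute into constraint: (4t)^2 + (5t)^2 = 5
  t^2 * 41 = 5
  t = sqrt(5/41)
Maximum = 4*x + 5*y = (4^2 + 5^2)*t = 41 * sqrt(5/41) = sqrt(205)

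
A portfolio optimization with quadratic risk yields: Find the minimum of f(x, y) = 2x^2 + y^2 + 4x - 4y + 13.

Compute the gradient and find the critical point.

f(x,y) = 2x^2 + y^2 + 4x - 4y + 13
df/dx = 4x + (4) = 0  =>  x = -1
df/dy = 2y + (-4) = 0  =>  y = 2
f(-1, 2) = 2*(-1)^2 + 1*(2)^2 + 4*(-1) + -4*(2) + 13 = 7
Hessian is diagonal with entries 4, 2 > 0, so this is a minimum.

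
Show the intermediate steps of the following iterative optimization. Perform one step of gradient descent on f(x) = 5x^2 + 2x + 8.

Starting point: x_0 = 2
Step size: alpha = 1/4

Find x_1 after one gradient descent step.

f(x) = 5x^2 + 2x + 8
f'(x) = 10x + 2
f'(2) = 10*2 + (2) = 22
x_1 = x_0 - alpha * f'(x_0) = 2 - 1/4 * 22 = -7/2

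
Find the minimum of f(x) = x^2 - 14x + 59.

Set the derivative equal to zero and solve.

f(x) = x^2 - 14x + 59
f'(x) = 2x + (-14) = 0
x = 14/2 = 7
f(7) = 10
Since f''(x) = 2 > 0, this is a minimum.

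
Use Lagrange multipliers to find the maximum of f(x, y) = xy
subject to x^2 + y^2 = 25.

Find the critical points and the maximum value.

Lagrange conditions: y = 2*lambda*x and x = 2*lambda*y
If x = 0 then y = 0, violating the constraint, so x, y != 0.
Dividing: y/x = x/y => x^2 = y^2 => y = x or y = -x
Constraint: 2x^2 = 25 => x^2 = 25/2 => x = +/-sqrt(25/2)
Critical points: (sqrt(25/2), sqrt(25/2)), (-sqrt(25/2), -sqrt(25/2)), (sqrt(25/2), -sqrt(25/2)), (-sqrt(25/2), sqrt(25/2))
  y = x:  xy = x^2 = 25/2  at (sqrt(25/2), sqrt(25/2)) and (-sqrt(25/2), -sqrt(25/2))
  y = -x: xy = -x^2 = -25/2 at (sqrt(25/2), -sqrt(25/2)) and (-sqrt(25/2), sqrt(25/2))
Maximum xy = 25/2 at (sqrt(25/2), sqrt(25/2)) and (-sqrt(25/2), -sqrt(25/2))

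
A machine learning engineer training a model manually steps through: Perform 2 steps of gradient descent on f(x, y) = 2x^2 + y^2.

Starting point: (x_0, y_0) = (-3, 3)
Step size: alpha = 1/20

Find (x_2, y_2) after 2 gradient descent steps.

f(x,y) = 2x^2 + y^2
grad_x = 4x + 0y, grad_y = 2y + 0x
Step 1: grad = (-12, 6), (-12/5, 27/10)
Step 2: grad = (-48/5, 27/5), (-48/25, 243/100)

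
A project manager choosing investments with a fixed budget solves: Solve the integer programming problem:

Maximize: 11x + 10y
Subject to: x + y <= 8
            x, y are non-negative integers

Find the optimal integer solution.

Objective: 11x + 10y, constraint: x + y <= 8
Coefficient of x is 11 >= coefficient of y is 10, so allocate the entire budget to x.
Optimal: x = 8, y = 0, value = 88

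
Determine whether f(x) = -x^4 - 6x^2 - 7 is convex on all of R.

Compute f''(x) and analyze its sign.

f(x) = -x^4 - 6x^2 - 7
f'(x) = -4x^3 + -12x
f''(x) = -12x^2 + -12
f''(x) = -12x^2 + -12 <= -12 < 0 for all x
Therefore, f is concave on R.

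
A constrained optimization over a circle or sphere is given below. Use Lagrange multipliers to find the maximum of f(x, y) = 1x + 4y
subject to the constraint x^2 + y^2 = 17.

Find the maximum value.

Set up Lagrange conditions: grad f = lambda * grad g
  1 = 2*lambda*x
  4 = 2*lambda*y
From these: x/y = 1/4, so x = 1t, y = 4t for some t.
Substitute into constraint: (1t)^2 + (4t)^2 = 17
  t^2 * 17 = 17
  t = sqrt(17/17)
Maximum = 1*x + 4*y = (1^2 + 4^2)*t = 17 * sqrt(17/17) = 17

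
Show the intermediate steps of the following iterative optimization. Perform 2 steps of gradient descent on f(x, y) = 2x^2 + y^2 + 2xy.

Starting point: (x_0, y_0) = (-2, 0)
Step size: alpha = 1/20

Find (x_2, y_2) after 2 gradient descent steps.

f(x,y) = 2x^2 + y^2 + 2xy
grad_x = 4x + 2y, grad_y = 2y + 2x
Step 1: grad = (-8, -4), (-8/5, 1/5)
Step 2: grad = (-6, -14/5), (-13/10, 17/50)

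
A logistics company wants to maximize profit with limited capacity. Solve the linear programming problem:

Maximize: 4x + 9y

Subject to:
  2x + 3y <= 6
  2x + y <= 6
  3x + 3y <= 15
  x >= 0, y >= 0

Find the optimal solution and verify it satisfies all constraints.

Feasible vertices: (0, 0), (0, 2), (3, 0)
Objective 4x + 9y at each vertex:
  (0, 0): 0
  (0, 2): 18
  (3, 0): 12
Maximum is 18 at (0, 2).
Verify constraints at (x, y) = (0, 2):
  2*0 + 3*2 = 6 <= 6 (active)
  2*0 + 1*2 = 2 <= 6
  3*0 + 3*2 = 6 <= 15
  x = 0 >= 0, y = 2 >= 0. All constraints satisfied.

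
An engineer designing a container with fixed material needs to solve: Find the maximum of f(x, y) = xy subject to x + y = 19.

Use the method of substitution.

Substitute y = 19 - x into f(x,y) = xy:
g(x) = x(19 - x) = 19x - x^2
g'(x) = 19 - 2x = 0  =>  x = 19/2
y = 19 - 19/2 = 19/2
Maximum value = (19/2) * (19/2) = 361/4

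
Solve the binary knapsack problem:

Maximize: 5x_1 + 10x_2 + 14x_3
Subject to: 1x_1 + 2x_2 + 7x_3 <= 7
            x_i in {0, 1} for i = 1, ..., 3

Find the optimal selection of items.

Items: item 1 (v=5, w=1), item 2 (v=10, w=2), item 3 (v=14, w=7)
Capacity: 7
Checking all 8 subsets (w = total weight, v = total value):
  {}: w = 0, v = 0
  {1}: w = 1, v = 5
  {2}: w = 2, v = 10
  {3}: w = 7, v = 14
  {1, 2}: w = 3, v = 15
  {1, 3}: w = 8 > 7, infeasible
  {2, 3}: w = 9 > 7, infeasible
  {1, 2, 3}: w = 10 > 7, infeasible
Best feasible subset: items [1, 2]
Total weight: 3 <= 7, total value: 15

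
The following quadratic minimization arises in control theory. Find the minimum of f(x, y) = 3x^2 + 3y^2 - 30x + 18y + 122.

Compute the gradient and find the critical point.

f(x,y) = 3x^2 + 3y^2 - 30x + 18y + 122
df/dx = 6x + (-30) = 0  =>  x = 5
df/dy = 6y + (18) = 0  =>  y = -3
f(5, -3) = 3*(5)^2 + 3*(-3)^2 + -30*(5) + 18*(-3) + 122 = 20
Hessian is diagonal with entries 6, 6 > 0, so this is a minimum.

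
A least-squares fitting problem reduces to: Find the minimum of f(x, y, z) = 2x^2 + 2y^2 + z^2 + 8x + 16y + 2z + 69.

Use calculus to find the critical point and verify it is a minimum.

f(x,y,z) = 2x^2 + 2y^2 + z^2 + 8x + 16y + 2z + 69
df/dx = 4x + (8) = 0 => x = -2
df/dy = 4y + (16) = 0 => y = -4
df/dz = 2z + (2) = 0 => z = -1
f(-2,-4,-1) = 2*(-2)^2 + 2*(-4)^2 + 1*(-1)^2 + 8*(-2) + 16*(-4) + 2*(-1) + 69 = 28
Hessian is diagonal with entries 4, 4, 2 > 0, confirmed minimum.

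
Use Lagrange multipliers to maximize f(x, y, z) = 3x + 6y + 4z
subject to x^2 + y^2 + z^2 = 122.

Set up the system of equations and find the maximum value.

Lagrange conditions: 3 = 2*lambda*x, 6 = 2*lambda*y, 4 = 2*lambda*z
So x:3 = y:6 = z:4, i.e. x = 3t, y = 6t, z = 4t
Constraint: t^2*(3^2 + 6^2 + 4^2) = 122
  t^2 * 61 = 122  =>  t = sqrt(2)
Maximum = 3*3t + 6*6t + 4*4t = 61*sqrt(2) = sqrt(7442)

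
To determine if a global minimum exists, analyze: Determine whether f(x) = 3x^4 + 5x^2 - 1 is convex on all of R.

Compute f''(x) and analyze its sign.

f(x) = 3x^4 + 5x^2 - 1
f'(x) = 12x^3 + 10x
f''(x) = 36x^2 + 10
f''(x) = 36x^2 + 10 >= 10 > 0 for all x
Therefore, f is convex on R.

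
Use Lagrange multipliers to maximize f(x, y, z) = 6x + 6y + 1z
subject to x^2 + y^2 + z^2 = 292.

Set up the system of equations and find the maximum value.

Lagrange conditions: 6 = 2*lambda*x, 6 = 2*lambda*y, 1 = 2*lambda*z
So x:6 = y:6 = z:1, i.e. x = 6t, y = 6t, z = 1t
Constraint: t^2*(6^2 + 6^2 + 1^2) = 292
  t^2 * 73 = 292  =>  t = sqrt(4)
Maximum = 6*6t + 6*6t + 1*1t = 73*sqrt(4) = 146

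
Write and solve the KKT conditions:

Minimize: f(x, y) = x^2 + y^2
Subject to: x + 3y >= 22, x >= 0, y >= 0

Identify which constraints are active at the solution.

KKT conditions for min x^2 + y^2 s.t. 1x + 3y >= 22, x >= 0, y >= 0:
Stationarity: 2x = mu*1 + mu_x, 2y = mu*3 + mu_y, with mu, mu_x, mu_y >= 0
Complementary slackness: mu*(x + 3y - 22) = 0, mu_x*x = 0, mu_y*y = 0
(0, 0) is infeasible (1*0 + 3*0 < 22), so if mu = 0 stationarity would force x = mu_x/2 >= 0, y = mu_y/2 >= 0 with mu_x*x = mu_y*y = 0, i.e. x = y = 0: contradiction. Hence mu > 0 and x + 3y = 22 is active.
Try x > 0, y > 0 (so mu_x = mu_y = 0): x = 1*mu/2, y = 3*mu/2
Substitute: 1*(1*mu/2) + 3*(3*mu/2) = 22
  mu*10/2 = 22 => mu = 22/5
x* = 11/5 > 0, y* = 33/5 > 0, consistent with mu_x = mu_y = 0.
f is convex and the constraints are linear, so this KKT point is the global minimum.
f* = 242/5
Active constraints: x + 3y >= 22 (holds with equality, mu = 22/5 > 0); x >= 0 and y >= 0 are inactive (mu_x = mu_y = 0).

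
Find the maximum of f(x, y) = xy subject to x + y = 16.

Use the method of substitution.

Substitute y = 16 - x into f(x,y) = xy:
g(x) = x(16 - x) = 16x - x^2
g'(x) = 16 - 2x = 0  =>  x = 8
y = 16 - 8 = 8
Maximum value = 8 * 8 = 64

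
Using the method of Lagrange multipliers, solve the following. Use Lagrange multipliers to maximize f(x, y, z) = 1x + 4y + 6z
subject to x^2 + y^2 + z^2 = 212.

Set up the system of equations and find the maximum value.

Lagrange conditions: 1 = 2*lambda*x, 4 = 2*lambda*y, 6 = 2*lambda*z
So x:1 = y:4 = z:6, i.e. x = 1t, y = 4t, z = 6t
Constraint: t^2*(1^2 + 4^2 + 6^2) = 212
  t^2 * 53 = 212  =>  t = sqrt(4)
Maximum = 1*1t + 4*4t + 6*6t = 53*sqrt(4) = 106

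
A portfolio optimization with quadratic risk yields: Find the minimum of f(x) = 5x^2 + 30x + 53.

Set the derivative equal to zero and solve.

f(x) = 5x^2 + 30x + 53
f'(x) = 10x + (30) = 0
x = -30/10 = -3
f(-3) = 8
Since f''(x) = 10 > 0, this is a minimum.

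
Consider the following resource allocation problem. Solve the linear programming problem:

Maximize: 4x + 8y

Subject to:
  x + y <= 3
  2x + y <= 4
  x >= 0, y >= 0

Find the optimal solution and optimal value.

Feasible vertices: (0, 0), (0, 3), (1, 2), (2, 0)
Objective 4x + 8y at each:
  (0, 0): 0
  (0, 3): 24
  (1, 2): 20
  (2, 0): 8
Maximum is 24 at (0, 3).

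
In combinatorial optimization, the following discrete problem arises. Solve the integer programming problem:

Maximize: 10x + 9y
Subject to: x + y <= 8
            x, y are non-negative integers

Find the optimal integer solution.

Objective: 10x + 9y, constraint: x + y <= 8
Coefficient of x is 10 >= coefficient of y is 9, so allocate the entire budget to x.
Optimal: x = 8, y = 0, value = 80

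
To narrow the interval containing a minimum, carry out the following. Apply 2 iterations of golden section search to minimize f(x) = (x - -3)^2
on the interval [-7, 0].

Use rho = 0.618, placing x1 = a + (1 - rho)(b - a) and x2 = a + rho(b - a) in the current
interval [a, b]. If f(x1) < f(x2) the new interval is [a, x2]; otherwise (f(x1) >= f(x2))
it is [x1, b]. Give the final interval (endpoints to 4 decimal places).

Golden section search for min of f(x) = (x - -3)^2 on [-7, 0].
Each step: x1 = a + (1 - rho)(b - a), x2 = a + rho(b - a); if f(x1) < f(x2) keep [a, x2], otherwise keep [x1, b].
Step 1: [-7.0000, 0.0000], x1=-4.3260 (f=1.7583), x2=-2.6740 (f=0.1063); f(x1) > f(x2) => keep [-4.3260, 0.0000]
Step 2: [-4.3260, 0.0000], x1=-2.6735 (f=0.1066), x2=-1.6525 (f=1.8157); f(x1) < f(x2) => keep [-4.3260, -1.6525]
Final interval: [-4.3260, -1.6525]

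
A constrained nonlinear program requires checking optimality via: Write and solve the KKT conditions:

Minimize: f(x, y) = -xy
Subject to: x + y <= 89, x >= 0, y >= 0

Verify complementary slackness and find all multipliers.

Problem: min -xy s.t. x + y <= 89 (multiplier lambda), x >= 0 (mu_x), y >= 0 (mu_y)
KKT stationarity: -y + lambda - mu_x = 0, -x + lambda - mu_y = 0, with lambda, mu_x, mu_y >= 0
Complementary slackness: lambda*(x + y - 89) = 0, mu_x*x = 0, mu_y*y = 0
If lambda = 0: y = -mu_x <= 0 and x = -mu_y <= 0 force x = y = 0 with f = 0; but x = y = 89/2 is feasible with f = -7921/4 < 0, so this is not the minimum. Hence lambda > 0 and x + y = 89.
Try x > 0, y > 0 (so mu_x = mu_y = 0): y = lambda, x = lambda => x = y = lambda
x + y = 89 => 2*lambda = 89 => lambda = 89/2
x* = y* = 89/2 > 0, consistent with mu_x = mu_y = 0.
(Any feasible point with x = 0 or y = 0 has f = 0 > -7921/4, so the minimum is not on those boundaries.)
min(-xy) = -7921/4 (i.e. max xy = 7921/4)
Multipliers: lambda = 89/2, mu_x = 0, mu_y = 0
Complementary slackness: lambda*(x + y - 89) = 89/2*(89/2 + 89/2 - 89) = 0, mu_x*x = 0*89/2 = 0, mu_y*y = 0*89/2 = 0. Satisfied.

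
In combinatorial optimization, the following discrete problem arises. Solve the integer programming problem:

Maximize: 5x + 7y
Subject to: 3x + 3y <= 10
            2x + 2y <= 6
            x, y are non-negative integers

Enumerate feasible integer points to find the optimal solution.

Constraint 1: 3x + 3y <= 10
Constraint 2: 2x + 2y <= 6
Feasible x range (need y >= 0): 0 <= x <= min(10/3, 6/2) => x in {0, ..., 3}.
Enumerate feasible integer points row by row (the coefficient of y is 7 > 0, so for each x the largest feasible y gives the best value):
  x = 0: y <= min((10 - 3*0)/3, (6 - 2*0)/2) => y in {0, ..., 3}; best 5*0 + 7*3 = 21
  x = 1: y <= min((10 - 3*1)/3, (6 - 2*1)/2) => y in {0, ..., 2}; best 5*1 + 7*2 = 19
  x = 2: y <= min((10 - 3*2)/3, (6 - 2*2)/2) => y in {0, ..., 1}; best 5*2 + 7*1 = 17
  x = 3: y <= min((10 - 3*3)/3, (6 - 2*3)/2) => y in {0}; best 5*3 + 7*0 = 15
The maximum 5x + 7y = 21 is achieved at x = 0, y = 3.
Check: 3*0 + 3*3 = 9 <= 10 and 2*0 + 2*3 = 6 <= 6.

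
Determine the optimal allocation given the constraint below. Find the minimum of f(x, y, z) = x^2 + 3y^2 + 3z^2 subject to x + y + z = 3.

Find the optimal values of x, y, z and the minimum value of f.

Using Lagrange multipliers on f = x^2 + 3y^2 + 3z^2 with constraint x + y + z = 3:
Conditions: 2*1*x = lambda, 2*3*y = lambda, 2*3*z = lambda
So x = lambda/2, y = lambda/6, z = lambda/6
Substituting into constraint: lambda * (5/6) = 3
lambda = 18/5
x = 9/5, y = 3/5, z = 3/5
Minimum value = 27/5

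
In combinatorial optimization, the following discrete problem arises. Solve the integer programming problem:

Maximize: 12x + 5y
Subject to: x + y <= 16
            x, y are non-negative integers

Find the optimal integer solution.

Objective: 12x + 5y, constraint: x + y <= 16
Coefficient of x is 12 >= coefficient of y is 5, so allocate the entire budget to x.
Optimal: x = 16, y = 0, value = 192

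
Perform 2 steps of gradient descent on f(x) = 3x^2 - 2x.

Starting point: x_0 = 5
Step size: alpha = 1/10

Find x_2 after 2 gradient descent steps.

f(x) = 3x^2 - 2x, f'(x) = 6x + (-2)
Step 1: f'(5) = 28, x_1 = 5 - 1/10 * 28 = 11/5
Step 2: f'(11/5) = 56/5, x_2 = 11/5 - 1/10 * 56/5 = 27/25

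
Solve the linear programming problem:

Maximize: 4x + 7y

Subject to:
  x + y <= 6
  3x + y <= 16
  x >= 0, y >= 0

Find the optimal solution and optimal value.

Feasible vertices: (0, 0), (0, 6), (5, 1), (16/3, 0)
Objective 4x + 7y at each:
  (0, 0): 0
  (0, 6): 42
  (5, 1): 27
  (16/3, 0): 64/3
Maximum is 42 at (0, 6).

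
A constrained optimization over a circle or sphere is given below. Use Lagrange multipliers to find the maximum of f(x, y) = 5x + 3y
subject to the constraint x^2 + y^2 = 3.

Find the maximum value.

Set up Lagrange conditions: grad f = lambda * grad g
  5 = 2*lambda*x
  3 = 2*lambda*y
From these: x/y = 5/3, so x = 5t, y = 3t for some t.
Substitute into constraint: (5t)^2 + (3t)^2 = 3
  t^2 * 34 = 3
  t = sqrt(3/34)
Maximum = 5*x + 3*y = (5^2 + 3^2)*t = 34 * sqrt(3/34) = sqrt(102)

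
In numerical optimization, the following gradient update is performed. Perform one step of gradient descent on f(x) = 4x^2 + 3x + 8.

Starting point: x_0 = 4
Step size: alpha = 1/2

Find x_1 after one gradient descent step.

f(x) = 4x^2 + 3x + 8
f'(x) = 8x + 3
f'(4) = 8*4 + (3) = 35
x_1 = x_0 - alpha * f'(x_0) = 4 - 1/2 * 35 = -27/2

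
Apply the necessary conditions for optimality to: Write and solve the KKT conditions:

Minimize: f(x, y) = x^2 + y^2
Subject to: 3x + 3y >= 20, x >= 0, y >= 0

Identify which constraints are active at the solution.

KKT conditions for min x^2 + y^2 s.t. 3x + 3y >= 20, x >= 0, y >= 0:
Stationarity: 2x = mu*3 + mu_x, 2y = mu*3 + mu_y, with mu, mu_x, mu_y >= 0
Complementary slackness: mu*(3x + 3y - 20) = 0, mu_x*x = 0, mu_y*y = 0
(0, 0) is infeasible (3*0 + 3*0 < 20), so if mu = 0 stationarity would force x = mu_x/2 >= 0, y = mu_y/2 >= 0 with mu_x*x = mu_y*y = 0, i.e. x = y = 0: contradiction. Hence mu > 0 and 3x + 3y = 20 is active.
Try x > 0, y > 0 (so mu_x = mu_y = 0): x = 3*mu/2, y = 3*mu/2
Substitute: 3*(3*mu/2) + 3*(3*mu/2) = 20
  mu*18/2 = 20 => mu = 20/9
x* = 10/3 > 0, y* = 10/3 > 0, consistent with mu_x = mu_y = 0.
f is convex and the constraints are linear, so this KKT point is the global minimum.
f* = 200/9
Active constraints: 3x + 3y >= 20 (holds with equality, mu = 20/9 > 0); x >= 0 and y >= 0 are inactive (mu_x = mu_y = 0).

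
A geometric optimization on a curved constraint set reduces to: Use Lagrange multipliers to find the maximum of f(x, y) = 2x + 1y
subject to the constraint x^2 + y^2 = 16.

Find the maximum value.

Set up Lagrange conditions: grad f = lambda * grad g
  2 = 2*lambda*x
  1 = 2*lambda*y
From these: x/y = 2/1, so x = 2t, y = 1t for some t.
Substitute into constraint: (2t)^2 + (1t)^2 = 16
  t^2 * 5 = 16
  t = sqrt(16/5)
Maximum = 2*x + 1*y = (2^2 + 1^2)*t = 5 * sqrt(16/5) = sqrt(80)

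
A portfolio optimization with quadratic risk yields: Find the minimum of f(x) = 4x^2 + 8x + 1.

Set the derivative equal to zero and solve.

f(x) = 4x^2 + 8x + 1
f'(x) = 8x + (8) = 0
x = -8/8 = -1
f(-1) = -3
Since f''(x) = 8 > 0, this is a minimum.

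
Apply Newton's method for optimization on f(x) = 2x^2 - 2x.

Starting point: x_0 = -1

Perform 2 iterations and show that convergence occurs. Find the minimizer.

f(x) = 2x^2 - 2x, f'(x) = 4x + (-2), f''(x) = 4
Step 1: f'(-1) = -6, x_1 = -1 - -6/4 = 1/2
Step 2: f'(1/2) = 0, x_2 = 1/2 (converged)
Newton's method converges in 1 step for quadratics.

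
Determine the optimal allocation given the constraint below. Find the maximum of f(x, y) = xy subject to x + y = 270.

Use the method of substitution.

Substitute y = 270 - x into f(x,y) = xy:
g(x) = x(270 - x) = 270x - x^2
g'(x) = 270 - 2x = 0  =>  x = 135
y = 270 - 135 = 135
Maximum value = 135 * 135 = 18225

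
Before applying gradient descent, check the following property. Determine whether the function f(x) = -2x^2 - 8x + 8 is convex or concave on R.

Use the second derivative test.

f(x) = -2x^2 - 8x + 8
f'(x) = -4x - 8
f''(x) = -4
Since f''(x) = -4 < 0 for all x, f is concave on R.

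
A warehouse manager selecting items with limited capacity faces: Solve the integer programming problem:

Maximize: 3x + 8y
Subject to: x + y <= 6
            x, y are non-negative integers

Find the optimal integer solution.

Objective: 3x + 8y, constraint: x + y <= 6
Coefficient of y is 8 > coefficient of x is 3, so allocate the entire budget to y.
Optimal: x = 0, y = 6, value = 48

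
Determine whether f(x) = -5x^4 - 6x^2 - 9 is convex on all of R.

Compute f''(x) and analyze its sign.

f(x) = -5x^4 - 6x^2 - 9
f'(x) = -20x^3 + -12x
f''(x) = -60x^2 + -12
f''(x) = -60x^2 + -12 <= -12 < 0 for all x
Therefore, f is concave on R.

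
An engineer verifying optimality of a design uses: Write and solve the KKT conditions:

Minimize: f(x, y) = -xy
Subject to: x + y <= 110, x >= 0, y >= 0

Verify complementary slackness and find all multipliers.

Problem: min -xy s.t. x + y <= 110 (multiplier lambda), x >= 0 (mu_x), y >= 0 (mu_y)
KKT stationarity: -y + lambda - mu_x = 0, -x + lambda - mu_y = 0, with lambda, mu_x, mu_y >= 0
Complementary slackness: lambda*(x + y - 110) = 0, mu_x*x = 0, mu_y*y = 0
If lambda = 0: y = -mu_x <= 0 and x = -mu_y <= 0 force x = y = 0 with f = 0; but x = y = 55 is feasible with f = -3025 < 0, so this is not the minimum. Hence lambda > 0 and x + y = 110.
Try x > 0, y > 0 (so mu_x = mu_y = 0): y = lambda, x = lambda => x = y = lambda
x + y = 110 => 2*lambda = 110 => lambda = 55
x* = y* = 55 > 0, consistent with mu_x = mu_y = 0.
(Any feasible point with x = 0 or y = 0 has f = 0 > -3025, so the minimum is not on those boundaries.)
min(-xy) = -3025 (i.e. max xy = 3025)
Multipliers: lambda = 55, mu_x = 0, mu_y = 0
Complementary slackness: lambda*(x + y - 110) = 55*(55 + 55 - 110) = 0, mu_x*x = 0*55 = 0, mu_y*y = 0*55 = 0. Satisfied.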